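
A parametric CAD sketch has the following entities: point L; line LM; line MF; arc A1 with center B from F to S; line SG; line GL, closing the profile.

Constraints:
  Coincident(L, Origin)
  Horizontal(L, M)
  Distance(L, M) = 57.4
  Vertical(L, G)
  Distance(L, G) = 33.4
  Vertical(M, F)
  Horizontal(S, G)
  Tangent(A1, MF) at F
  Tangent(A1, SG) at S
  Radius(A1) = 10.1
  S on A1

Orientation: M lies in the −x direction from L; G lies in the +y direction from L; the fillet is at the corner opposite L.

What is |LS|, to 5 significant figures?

57.904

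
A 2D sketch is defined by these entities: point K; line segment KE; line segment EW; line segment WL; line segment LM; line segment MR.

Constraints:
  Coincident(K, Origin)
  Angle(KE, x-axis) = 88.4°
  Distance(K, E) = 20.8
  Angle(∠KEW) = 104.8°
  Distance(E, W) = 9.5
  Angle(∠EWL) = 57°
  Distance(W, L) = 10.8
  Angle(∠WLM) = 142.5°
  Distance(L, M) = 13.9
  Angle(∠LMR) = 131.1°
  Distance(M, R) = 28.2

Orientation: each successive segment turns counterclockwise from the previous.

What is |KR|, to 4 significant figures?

35.16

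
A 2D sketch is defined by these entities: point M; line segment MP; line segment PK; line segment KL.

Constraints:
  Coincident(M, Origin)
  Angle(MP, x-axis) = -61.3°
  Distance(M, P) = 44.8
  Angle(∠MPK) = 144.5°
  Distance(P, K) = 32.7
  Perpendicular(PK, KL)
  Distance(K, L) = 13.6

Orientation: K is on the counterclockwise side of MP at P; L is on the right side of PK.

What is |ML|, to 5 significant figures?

79.713

M is at the origin; MP runs at -61.3° with length 44.8, so P = 44.8·(cos -61.3°, sin -61.3°) = (21.514, -39.296). ∠MPK = 144.5°, so PK runs at -61.3° + (180° − 144.5°) = -25.800° from the x-axis; with |PK| = 32.7, K = P + 32.7·(cos -25.800°, sin -25.800°) = (50.954, -53.528). PK is perpendicular to KL; with |KL| = 13.6 on the right of PK, L = K + 13.6·(-0.43523, -0.90032) = (45.035, -65.773). Then |ML| = |L − M| = 79.713.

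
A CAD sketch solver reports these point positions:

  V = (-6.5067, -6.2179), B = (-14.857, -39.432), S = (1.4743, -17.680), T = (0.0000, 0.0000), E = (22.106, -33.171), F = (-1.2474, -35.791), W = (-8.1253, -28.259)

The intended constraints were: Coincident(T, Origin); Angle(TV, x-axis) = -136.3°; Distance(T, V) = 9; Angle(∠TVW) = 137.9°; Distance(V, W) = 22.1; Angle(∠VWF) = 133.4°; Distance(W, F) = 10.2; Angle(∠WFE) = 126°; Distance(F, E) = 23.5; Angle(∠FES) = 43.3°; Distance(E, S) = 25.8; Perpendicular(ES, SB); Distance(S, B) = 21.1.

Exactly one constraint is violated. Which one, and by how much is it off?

Distance(S, B) = 21.1 — off by 6.10.

T = (0.00, 0.00) ✓; TV at -136.3° ✓; |TV| = 9.000 ✓; ∠TVW = 137.9° ✓; |VW| = 22.10 ✓; ∠VWF = 133.4° ✓; |WF| = 10.20 ✓; ∠WFE = 126.0° ✓; |FE| = 23.50 ✓; ∠FES = 43.30° ✓; |ES| = 25.80 ✓; ∠(ES, SB) = 90.00° ✓; |SB| = 27.20 ✗.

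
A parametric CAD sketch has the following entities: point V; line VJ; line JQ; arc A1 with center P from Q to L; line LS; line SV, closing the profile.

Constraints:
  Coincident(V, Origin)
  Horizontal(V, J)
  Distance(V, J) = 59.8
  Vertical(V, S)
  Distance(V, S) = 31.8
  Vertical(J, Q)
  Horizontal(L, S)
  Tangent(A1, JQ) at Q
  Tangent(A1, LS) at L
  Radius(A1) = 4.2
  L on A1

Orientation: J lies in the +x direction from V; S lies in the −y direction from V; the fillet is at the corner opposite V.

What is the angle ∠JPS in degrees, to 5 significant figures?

102.97°

V and S share the same x with |VS| = 31.8 and S on the −y side, so S = (0.0000, -31.800). The virtual corner opposite V is at (59.800, -31.800). The tangent condition forces PQ to be normal to JQ and tangency of A1 to LS means the radius PL is perpendicular to LS, with radius 4.2, so the center P sits 4.2 in from both sides at P = (55.600, -27.600). Then cos ∠JPS = PJ·PS / (|PJ||PS|), giving 102.97°.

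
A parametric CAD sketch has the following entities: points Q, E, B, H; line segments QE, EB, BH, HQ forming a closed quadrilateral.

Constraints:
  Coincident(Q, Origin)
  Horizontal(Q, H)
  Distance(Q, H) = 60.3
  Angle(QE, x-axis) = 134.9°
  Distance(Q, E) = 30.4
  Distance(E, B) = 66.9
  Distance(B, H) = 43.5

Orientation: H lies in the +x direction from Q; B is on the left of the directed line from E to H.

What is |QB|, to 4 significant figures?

58.55

Q is at the origin; QH is horizontal with |QH| = 60.3 and H in +x, so H = (60.3, 0). QE runs at 134.9° with |QE| = 30.4, so E = (-21.46, 21.53). B is determined by |EB| = 66.9 and |BH| = 43.5 together: it lies at the intersection of circle(E, 66.9) and circle(H, 43.5). With |EH| = 84.55, the foot of the radical line on EH is 57.55 from E and the perpendicular offset is √(66.9² − 57.55²) = 34.11. Taking the left-of-EH solution: B = (42.88, 39.86).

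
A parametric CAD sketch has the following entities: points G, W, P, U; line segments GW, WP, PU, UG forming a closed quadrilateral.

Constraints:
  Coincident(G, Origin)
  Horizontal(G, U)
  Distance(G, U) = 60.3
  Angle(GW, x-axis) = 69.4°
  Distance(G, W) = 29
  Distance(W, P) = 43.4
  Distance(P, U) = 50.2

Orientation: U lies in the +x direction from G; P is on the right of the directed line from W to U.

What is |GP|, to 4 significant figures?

20.62

G is at the origin; GU is horizontal with |GU| = 60.3 and U in +x, so U = (60.3, 0). GW runs at 69.4° with |GW| = 29.0, so W = (10.20, 27.15). P is determined by |WP| = 43.4 and |PU| = 50.2 together: it lies at the intersection of circle(W, 43.4) and circle(U, 50.2). With |WU| = 56.98, the foot of the radical line on WU is 22.90 from W and the perpendicular offset is √(43.4² − 22.90²) = 36.86. Taking the right-of-WU solution: P = (12.78, -16.18).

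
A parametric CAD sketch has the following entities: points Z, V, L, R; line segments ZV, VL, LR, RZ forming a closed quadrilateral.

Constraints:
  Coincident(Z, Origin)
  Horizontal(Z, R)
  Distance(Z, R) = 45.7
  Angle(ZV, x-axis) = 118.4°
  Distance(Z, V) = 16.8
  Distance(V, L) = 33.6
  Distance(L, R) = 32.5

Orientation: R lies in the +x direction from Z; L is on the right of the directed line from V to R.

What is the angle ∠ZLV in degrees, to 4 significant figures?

13.40°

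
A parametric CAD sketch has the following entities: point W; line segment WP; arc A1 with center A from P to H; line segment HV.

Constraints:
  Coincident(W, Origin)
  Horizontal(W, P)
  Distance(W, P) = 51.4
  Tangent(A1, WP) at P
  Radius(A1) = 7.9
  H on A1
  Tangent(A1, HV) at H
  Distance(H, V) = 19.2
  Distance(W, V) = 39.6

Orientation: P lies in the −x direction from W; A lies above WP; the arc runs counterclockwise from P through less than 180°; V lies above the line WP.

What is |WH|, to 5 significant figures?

44.913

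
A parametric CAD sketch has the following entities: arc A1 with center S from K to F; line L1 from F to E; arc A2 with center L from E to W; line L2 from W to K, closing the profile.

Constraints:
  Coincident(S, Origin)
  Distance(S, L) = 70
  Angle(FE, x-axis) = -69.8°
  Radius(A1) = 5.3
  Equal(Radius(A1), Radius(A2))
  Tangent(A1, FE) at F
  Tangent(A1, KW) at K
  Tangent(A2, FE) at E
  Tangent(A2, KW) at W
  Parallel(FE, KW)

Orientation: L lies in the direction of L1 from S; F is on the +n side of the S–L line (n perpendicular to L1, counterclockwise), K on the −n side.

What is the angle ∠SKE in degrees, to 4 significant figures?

81.39°

Tangency of A1 to both parallel lines with radius 5.3 puts F and K at S ± 5.3·n: F = (4.974, 1.830), K = (-4.974, -1.830). Equal radii place E and W the same way about L: E = L + 5.3·n = (29.14, -63.86), W = L − 5.3·n = (19.20, -67.52). Then cos ∠SKE = KS·KE / (|KS||KE|), giving 81.39°.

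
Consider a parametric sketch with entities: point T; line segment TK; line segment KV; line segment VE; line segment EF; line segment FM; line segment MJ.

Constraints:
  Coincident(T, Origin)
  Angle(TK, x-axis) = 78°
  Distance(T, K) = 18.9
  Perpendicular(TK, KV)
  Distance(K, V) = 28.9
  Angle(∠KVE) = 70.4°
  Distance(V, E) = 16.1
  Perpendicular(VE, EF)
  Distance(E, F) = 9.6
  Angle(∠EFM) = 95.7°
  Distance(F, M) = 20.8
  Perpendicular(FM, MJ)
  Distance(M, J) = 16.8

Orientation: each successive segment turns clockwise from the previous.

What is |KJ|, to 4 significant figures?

36.01

T is at the origin; TK runs at 78.0° with length 18.9, so K = (3.930, 18.49). TK is perpendicular to KV, so KV runs at -12.00°; with |KV| = 28.9, V = (32.20, 12.48). ∠KVE = 70.4° gives VE at -121.6° from the x-axis; with |VE| = 16.1, E = (23.76, -1.234). The perpendicularity gives EF at right angles to VE, so EF runs at 148.4°; with |EF| = 9.6, F = (15.59, 3.796). ∠EFM = 95.7° gives FM at 64.10° from the x-axis; with |FM| = 20.8, M = (24.67, 22.51). FM is perpendicular to MJ, so MJ runs at -25.90°; with |MJ| = 16.8, J = (39.78, 15.17). Then |KJ| = |J − K| = 36.01.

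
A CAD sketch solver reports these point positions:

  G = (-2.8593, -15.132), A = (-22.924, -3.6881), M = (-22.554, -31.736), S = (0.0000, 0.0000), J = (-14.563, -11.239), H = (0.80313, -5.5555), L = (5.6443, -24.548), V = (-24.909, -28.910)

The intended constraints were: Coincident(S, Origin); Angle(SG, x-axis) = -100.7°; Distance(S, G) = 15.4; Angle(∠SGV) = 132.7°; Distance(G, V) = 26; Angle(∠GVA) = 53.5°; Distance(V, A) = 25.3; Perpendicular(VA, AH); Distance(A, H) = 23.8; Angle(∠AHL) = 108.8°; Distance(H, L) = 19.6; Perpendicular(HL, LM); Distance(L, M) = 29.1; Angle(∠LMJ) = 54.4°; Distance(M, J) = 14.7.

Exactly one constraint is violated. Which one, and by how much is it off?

Distance(M, J) = 14.7 — off by 7.30.

S = (0.00, 0.00) ✓; SG at -100.7° ✓; |SG| = 15.40 ✓; ∠SGV = 132.7° ✓; |GV| = 26.00 ✓; ∠GVA = 53.50° ✓; |VA| = 25.30 ✓; ∠(VA, AH) = 90.00° ✓; |AH| = 23.80 ✓; ∠AHL = 108.8° ✓; |HL| = 19.60 ✓; ∠(HL, LM) = 90.00° ✓; |LM| = 29.10 ✓; ∠LMJ = 54.40° ✓; |MJ| = 22.00 ✗.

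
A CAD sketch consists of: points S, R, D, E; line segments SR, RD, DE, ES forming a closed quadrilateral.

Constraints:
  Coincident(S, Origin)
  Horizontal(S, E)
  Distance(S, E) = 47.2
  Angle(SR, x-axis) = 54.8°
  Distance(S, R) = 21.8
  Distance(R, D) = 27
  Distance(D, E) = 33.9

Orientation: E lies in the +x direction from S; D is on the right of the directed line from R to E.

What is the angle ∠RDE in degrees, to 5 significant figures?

78.614°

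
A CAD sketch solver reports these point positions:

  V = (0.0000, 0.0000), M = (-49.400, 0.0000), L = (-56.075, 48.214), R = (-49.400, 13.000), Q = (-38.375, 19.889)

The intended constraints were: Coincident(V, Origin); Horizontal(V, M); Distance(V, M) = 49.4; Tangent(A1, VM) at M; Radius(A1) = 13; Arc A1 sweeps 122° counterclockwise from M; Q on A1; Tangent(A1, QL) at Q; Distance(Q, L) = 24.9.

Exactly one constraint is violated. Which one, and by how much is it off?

Distance(Q, L) = 24.9 — off by 8.50.

V = (0.00, 0.00) ✓; V.y = 0.00, M.y = 0.00 ✓; |VM| = 49.40 ✓; ∠(RM, MV) = 90.00° ✓; |RM| = 13.00 ✓; bearing(R→Q) − bearing(R→M) = 122.0° ✓; |RQ| = 13.00 ✓; ∠(RQ, QL) = 90.00° ✓; |QL| = 33.40 ✗.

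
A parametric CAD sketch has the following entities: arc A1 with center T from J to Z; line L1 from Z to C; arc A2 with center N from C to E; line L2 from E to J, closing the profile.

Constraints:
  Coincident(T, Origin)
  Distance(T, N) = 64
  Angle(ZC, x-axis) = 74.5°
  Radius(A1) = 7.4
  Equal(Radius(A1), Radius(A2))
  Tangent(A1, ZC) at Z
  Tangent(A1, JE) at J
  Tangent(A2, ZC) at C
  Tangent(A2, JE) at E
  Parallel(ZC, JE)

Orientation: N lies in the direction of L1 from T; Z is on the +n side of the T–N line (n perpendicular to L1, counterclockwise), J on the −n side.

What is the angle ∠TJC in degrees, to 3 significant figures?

77.0°

The slot axis is L1's direction at 74.5°, so u = (cos 74.5°, sin 74.5°) = (0.267, 0.964) and n = (−sin 74.5°, cos 74.5°) = (-0.964, 0.267). T is at the origin and N lies 64.0 along u from T, so N = 64.0·u = (17.1, 61.7). Tangency of A1 to both parallel lines with radius 7.4 puts Z and J at T ± 7.4·n: Z = (-7.13, 1.98), J = (7.13, -1.98). Equal radii place C and E the same way about N: C = N + 7.4·n = (9.97, 63.6), E = N − 7.4·n = (24.2, 59.7). Then cos ∠TJC = JT·JC / (|JT||JC|), giving 77.0°.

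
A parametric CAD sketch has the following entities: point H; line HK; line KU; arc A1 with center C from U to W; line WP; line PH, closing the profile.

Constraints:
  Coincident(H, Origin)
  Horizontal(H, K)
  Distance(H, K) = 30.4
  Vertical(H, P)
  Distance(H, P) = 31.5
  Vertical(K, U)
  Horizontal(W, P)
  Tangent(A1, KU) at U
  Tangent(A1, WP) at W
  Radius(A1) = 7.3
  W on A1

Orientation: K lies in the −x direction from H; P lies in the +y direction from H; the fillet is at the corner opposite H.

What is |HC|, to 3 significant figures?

33.5

H is at the origin; H and K share the same y with |HK| = 30.4 and K on the −x side, so K = (-30.4, 0.00). HP is vertical with |HP| = 31.5 and P on the +y side, so P = (0.00, 31.5). The virtual corner opposite H is at (-30.4, 31.5). The tangent condition forces CU to be normal to KU and since A1 is tangent to WP there, CW ⟂ WP, with radius 7.3, so the center C sits 7.3 in from both sides at C = (-23.1, 24.2). Then |HC| = |C − H| = 33.5.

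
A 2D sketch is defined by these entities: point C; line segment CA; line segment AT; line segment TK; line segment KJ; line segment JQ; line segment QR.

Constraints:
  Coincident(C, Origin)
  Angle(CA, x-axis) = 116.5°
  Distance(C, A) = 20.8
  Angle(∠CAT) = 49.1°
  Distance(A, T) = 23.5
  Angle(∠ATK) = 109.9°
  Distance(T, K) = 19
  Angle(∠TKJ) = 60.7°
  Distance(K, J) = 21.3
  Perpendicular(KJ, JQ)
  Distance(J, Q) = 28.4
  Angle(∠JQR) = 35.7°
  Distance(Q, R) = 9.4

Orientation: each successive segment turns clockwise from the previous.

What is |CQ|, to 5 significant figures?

29.354

∠TKJ = 60.7° gives KJ at 156.20° from the x-axis; with |KJ| = 21.3, J = (-4.1868, 2.4534). KJ ⟂ JQ, so JQ runs at 66.200°; with |JQ| = 28.4, Q = (7.2739, 28.438). Then |CQ| = |Q − C| = 29.354.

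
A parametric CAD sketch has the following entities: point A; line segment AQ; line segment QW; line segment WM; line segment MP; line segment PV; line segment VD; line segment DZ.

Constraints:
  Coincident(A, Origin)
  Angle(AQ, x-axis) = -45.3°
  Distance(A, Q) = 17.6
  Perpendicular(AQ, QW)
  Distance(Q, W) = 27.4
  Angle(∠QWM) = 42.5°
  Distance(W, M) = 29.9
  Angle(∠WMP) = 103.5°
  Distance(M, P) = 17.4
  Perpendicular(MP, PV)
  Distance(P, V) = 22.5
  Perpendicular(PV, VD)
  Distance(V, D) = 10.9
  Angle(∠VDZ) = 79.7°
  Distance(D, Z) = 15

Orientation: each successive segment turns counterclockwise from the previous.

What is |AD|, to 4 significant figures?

23.35

MP ⟂ PV, so PV runs at -11.30°; with |PV| = 22.5, V = (20.63, -15.86). PV is perpendicular to VD, so VD runs at 78.70°; with |VD| = 10.9, D = (22.77, -5.168). Then |AD| = |D − A| = 23.35.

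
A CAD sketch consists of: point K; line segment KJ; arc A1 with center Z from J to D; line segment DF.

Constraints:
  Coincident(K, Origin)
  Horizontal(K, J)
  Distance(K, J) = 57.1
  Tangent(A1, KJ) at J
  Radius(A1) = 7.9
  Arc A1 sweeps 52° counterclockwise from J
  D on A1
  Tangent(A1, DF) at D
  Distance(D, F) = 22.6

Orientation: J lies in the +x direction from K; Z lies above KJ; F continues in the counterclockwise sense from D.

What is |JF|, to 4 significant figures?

28.98

K is at the origin; KJ is horizontal with |KJ| = 57.1 and J on the +x side, so J = (57.10, 0.000). A1 meets KJ tangentially, so ZJ is at right angles to KJ, so Z = J + (0, 7.9) = (57.10, 7.900). On A1, J sits at bearing -90° from Z; a 52° counterclockwise sweep puts D at bearing -38°, so D = Z + 7.9·(cos -38°, sin -38°) = (63.33, 3.036). Tangency of A1 to DF means the radius ZD is perpendicular to DF, so DF runs along (−sin -38°, cos -38°); with |DF| = 22.6, F = (77.24, 20.85). Then |JF| = |F − J| = 28.98.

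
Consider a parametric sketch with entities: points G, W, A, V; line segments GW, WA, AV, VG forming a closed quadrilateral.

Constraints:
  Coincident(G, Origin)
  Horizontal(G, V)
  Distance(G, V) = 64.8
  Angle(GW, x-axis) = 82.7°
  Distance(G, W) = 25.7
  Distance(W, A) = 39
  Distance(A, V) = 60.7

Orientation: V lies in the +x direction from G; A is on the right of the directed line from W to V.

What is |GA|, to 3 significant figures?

14.6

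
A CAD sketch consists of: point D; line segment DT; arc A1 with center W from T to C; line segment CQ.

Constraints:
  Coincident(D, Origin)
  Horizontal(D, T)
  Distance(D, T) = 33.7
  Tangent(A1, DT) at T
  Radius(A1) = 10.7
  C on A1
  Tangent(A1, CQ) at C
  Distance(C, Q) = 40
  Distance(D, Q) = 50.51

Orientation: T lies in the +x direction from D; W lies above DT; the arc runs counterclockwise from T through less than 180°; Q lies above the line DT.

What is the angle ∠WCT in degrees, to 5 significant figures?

24.646°

Checks: D = (0.00, 0.00) ✓; |WC| = 10.70 ✓; ∠(WC, CQ) = 90.00° ✓; |CQ| = 40.00 ✓; |DQ| = 50.51 ✓.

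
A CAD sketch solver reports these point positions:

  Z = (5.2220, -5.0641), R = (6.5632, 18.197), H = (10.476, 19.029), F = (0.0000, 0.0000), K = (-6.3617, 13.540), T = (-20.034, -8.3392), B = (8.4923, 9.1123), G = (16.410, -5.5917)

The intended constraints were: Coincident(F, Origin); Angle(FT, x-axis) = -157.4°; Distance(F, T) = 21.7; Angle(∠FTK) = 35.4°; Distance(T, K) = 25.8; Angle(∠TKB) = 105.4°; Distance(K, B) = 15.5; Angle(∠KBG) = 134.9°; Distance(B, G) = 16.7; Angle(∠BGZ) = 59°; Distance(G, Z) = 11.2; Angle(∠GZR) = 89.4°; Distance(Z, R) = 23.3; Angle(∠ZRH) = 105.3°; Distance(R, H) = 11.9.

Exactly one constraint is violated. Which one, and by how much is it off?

Distance(R, H) = 11.9 — off by 7.90.

F = (0.00, 0.00) ✓; FT at -157.4° ✓; |FT| = 21.70 ✓; ∠FTK = 35.40° ✓; |TK| = 25.80 ✓; ∠TKB = 105.4° ✓; |KB| = 15.50 ✓; ∠KBG = 134.9° ✓; |BG| = 16.70 ✓; ∠BGZ = 59.00° ✓; |GZ| = 11.20 ✓; ∠GZR = 89.40° ✓; |ZR| = 23.30 ✓; ∠ZRH = 105.3° ✓; |RH| = 4.000 ✗.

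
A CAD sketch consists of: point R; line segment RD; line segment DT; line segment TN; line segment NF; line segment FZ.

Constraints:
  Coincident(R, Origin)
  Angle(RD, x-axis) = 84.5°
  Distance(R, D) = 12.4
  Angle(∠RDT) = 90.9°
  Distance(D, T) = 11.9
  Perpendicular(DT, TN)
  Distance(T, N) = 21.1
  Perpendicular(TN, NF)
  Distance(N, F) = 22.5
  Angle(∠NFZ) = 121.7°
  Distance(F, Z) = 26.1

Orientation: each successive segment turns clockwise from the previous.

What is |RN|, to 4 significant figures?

14.90

R is at the origin; RD runs at 84.5° with length 12.4, so D = (1.188, 12.34). ∠RDT = 90.9° gives DT at -4.600° from the x-axis; with |DT| = 11.9, T = (13.05, 11.39). DT ⟂ TN, so TN runs at -94.60°; with |TN| = 21.1, N = (11.36, -9.643). Then |RN| = |N − R| = 14.90.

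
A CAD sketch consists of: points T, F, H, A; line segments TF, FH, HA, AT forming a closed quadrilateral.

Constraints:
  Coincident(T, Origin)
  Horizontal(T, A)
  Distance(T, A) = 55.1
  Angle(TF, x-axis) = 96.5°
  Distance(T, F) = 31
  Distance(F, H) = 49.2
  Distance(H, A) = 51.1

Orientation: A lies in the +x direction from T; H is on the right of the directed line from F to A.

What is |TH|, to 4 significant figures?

18.63

Checks: T.y = 0.00, A.y = 0.00 ✓; |FH| = 49.20 ✓; |HA| = 51.10 ✓.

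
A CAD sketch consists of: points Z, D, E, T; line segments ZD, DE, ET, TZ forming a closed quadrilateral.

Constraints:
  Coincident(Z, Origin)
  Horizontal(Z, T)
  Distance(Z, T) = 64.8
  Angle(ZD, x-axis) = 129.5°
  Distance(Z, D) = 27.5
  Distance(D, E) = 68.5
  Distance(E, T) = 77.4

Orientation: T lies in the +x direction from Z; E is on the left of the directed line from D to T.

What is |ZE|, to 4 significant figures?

76.20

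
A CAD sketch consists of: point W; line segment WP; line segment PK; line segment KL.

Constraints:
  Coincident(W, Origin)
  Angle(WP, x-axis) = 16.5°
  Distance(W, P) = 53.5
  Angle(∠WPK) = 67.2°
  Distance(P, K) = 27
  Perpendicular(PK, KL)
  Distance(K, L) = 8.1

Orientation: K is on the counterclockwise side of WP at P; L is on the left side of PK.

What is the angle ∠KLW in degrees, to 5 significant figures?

171.35°

∠WPK = 67.2°, so PK runs at 16.5° + (180° − 67.2°) = 129.30° from the x-axis; with |PK| = 27.0, K = P + 27.0·(cos 129.30°, sin 129.30°) = (34.196, 36.089). The perpendicularity gives KL at right angles to PK; with |KL| = 8.1 on the left of PK, L = K + 8.1·(-0.77384, -0.63338) = (27.927, 30.958). Then cos ∠KLW = LK·LW / (|LK||LW|), giving 171.35°.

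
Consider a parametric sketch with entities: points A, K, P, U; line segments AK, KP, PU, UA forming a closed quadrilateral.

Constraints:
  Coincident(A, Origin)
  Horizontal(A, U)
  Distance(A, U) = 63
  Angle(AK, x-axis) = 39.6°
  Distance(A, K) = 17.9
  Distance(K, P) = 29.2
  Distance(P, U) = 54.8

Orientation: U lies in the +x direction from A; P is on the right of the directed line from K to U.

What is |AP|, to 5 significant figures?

20.880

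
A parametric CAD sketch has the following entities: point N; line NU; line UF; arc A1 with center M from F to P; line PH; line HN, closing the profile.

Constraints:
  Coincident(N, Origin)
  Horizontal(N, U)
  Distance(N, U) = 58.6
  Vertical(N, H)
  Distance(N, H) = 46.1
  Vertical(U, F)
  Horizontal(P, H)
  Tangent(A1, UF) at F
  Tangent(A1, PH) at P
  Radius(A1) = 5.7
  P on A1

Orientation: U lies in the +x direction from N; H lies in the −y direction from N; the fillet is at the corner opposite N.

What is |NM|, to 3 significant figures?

66.6

N is at the origin; N and U share the same y with |NU| = 58.6 and U on the +x side, so U = (58.6, 0.00). NH is vertical with |NH| = 46.1 and H on the −y side, so H = (0.00, -46.1). The virtual corner opposite N is at (58.6, -46.1). Tangency of A1 to UF means the radius MF is perpendicular to UF and A1 meets PH tangentially, so MP is at right angles to PH, with radius 5.7, so the center M sits 5.7 in from both sides at M = (52.9, -40.4). Then |NM| = |M − N| = 66.6.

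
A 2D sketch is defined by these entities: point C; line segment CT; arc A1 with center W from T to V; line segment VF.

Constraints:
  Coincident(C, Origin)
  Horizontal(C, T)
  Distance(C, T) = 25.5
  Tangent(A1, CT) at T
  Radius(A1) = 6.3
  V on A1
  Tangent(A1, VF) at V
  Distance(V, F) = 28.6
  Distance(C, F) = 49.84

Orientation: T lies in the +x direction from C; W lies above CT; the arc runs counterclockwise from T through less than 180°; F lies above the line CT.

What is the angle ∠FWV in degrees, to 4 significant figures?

77.58°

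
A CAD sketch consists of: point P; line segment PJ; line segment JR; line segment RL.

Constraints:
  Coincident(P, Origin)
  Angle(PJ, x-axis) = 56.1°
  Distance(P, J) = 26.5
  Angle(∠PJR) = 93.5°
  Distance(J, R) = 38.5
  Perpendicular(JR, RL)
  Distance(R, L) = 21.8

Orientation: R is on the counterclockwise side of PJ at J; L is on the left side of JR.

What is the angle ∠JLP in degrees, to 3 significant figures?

36.1°

P is at the origin; PJ runs at 56.1° with length 26.5, so J = 26.5·(cos 56.1°, sin 56.1°) = (14.8, 22.0). ∠PJR = 93.5°, so JR runs at 56.1° + (180° − 93.5°) = 143° from the x-axis; with |JR| = 38.5, R = J + 38.5·(cos 143°, sin 143°) = (-15.8, 45.4). JR ⟂ RL; with |RL| = 21.8 on the left of JR, L = R + 21.8·(-0.607, -0.794) = (-29.0, 28.1). Then cos ∠JLP = LJ·LP / (|LJ||LP|), giving 36.1°.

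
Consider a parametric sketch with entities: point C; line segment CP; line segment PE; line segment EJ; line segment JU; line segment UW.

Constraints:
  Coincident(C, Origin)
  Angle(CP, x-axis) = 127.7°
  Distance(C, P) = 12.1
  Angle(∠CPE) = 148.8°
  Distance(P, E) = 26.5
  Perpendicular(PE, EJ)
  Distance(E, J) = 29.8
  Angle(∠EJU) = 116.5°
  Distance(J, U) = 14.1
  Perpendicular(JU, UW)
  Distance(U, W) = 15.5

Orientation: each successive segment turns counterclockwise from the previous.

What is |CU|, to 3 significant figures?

38.4

The perpendicularity gives EJ at right angles to PE, so EJ runs at -111°; with |EJ| = 29.8, J = (-42.9, -8.69). ∠EJU = 116.5° gives JU at -47.6° from the x-axis; with |JU| = 14.1, U = (-33.3, -19.1). Then |CU| = |U − C| = 38.4.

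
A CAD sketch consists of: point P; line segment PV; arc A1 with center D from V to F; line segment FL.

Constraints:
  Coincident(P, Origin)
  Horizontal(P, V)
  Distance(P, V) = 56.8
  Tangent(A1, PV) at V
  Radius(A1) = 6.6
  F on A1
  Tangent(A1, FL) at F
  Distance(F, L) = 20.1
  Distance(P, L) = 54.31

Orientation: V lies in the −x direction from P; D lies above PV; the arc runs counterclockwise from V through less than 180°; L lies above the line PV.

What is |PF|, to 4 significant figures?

50.58

P is at the origin; PV is horizontal with |PV| = 56.8 and V on the −x side, so V = (-56.80, 0.000). The tangent condition forces DV to be normal to PV, so D = V + (0, 6.6) = (-56.80, 6.600). Since DF ⟂ FL (tangency), |DL| = √(6.6² + 20.1²) = 21.16 regardless of where F sits on A1. So L lies on both circle(P, 54.31) and circle(D, 21.16); the above-PV intersection is L = (-47.82, 25.75). F is the foot of the tangent from L: F = (-50.25, 5.801).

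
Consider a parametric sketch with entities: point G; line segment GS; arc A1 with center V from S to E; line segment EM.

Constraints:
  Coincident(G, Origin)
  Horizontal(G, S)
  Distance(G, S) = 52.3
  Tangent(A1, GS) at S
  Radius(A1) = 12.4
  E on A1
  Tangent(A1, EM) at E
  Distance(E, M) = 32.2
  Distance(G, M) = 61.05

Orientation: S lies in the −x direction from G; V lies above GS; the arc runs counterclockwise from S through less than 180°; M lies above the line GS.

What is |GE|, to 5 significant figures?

41.940

G is at the origin; GS is horizontal with |GS| = 52.3 and S on the −x side, so S = (-52.300, 0.0000). A1 meets GS tangentially, so VS is at right angles to GS, so V = S + (0, 12.4) = (-52.300, 12.400). Since VE ⟂ EM (tangency), |VM| = √(12.4² + 32.2²) = 34.505 regardless of where E sits on A1. So M lies on both circle(G, 61.05) and circle(V, 34.505); the above-GS intersection is M = (-41.185, 45.066). E is the foot of the tangent from M: E = (-39.910, 12.891).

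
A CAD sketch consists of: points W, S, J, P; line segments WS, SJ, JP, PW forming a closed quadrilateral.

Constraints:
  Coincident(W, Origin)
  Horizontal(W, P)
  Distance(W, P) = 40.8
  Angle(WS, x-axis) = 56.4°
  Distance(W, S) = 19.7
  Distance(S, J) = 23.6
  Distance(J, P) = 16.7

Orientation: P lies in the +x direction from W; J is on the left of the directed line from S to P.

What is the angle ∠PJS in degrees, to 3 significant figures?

115°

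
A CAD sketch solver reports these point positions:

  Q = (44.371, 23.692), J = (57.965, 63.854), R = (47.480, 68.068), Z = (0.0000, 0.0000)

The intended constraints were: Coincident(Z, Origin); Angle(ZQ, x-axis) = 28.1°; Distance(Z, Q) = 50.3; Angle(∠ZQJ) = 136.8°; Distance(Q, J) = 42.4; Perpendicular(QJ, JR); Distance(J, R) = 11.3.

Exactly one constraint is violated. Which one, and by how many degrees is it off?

Perpendicular(QJ, JR) — off by 3.20°.

Z = (0.00, 0.00) ✓; ZQ at 28.10° ✓; |ZQ| = 50.30 ✓; ∠ZQJ = 136.8° ✓; |QJ| = 42.40 ✓; ∠(QJ, JR) = 86.80° ✗; |JR| = 11.30 ✓.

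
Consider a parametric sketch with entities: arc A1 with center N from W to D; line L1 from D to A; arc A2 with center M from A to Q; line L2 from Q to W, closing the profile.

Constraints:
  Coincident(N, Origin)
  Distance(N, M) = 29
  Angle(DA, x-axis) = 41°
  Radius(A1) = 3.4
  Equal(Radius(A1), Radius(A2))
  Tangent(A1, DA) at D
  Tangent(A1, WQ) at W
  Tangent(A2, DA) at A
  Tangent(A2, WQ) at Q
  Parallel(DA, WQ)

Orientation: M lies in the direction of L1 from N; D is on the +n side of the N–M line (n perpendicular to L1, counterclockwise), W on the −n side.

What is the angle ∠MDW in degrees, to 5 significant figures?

83.313°

N is at the origin and M lies 29.0 along u from N, so M = 29.0·u = (21.887, 19.026). Tangency of A1 to both parallel lines with radius 3.4 puts D and W at N ± 3.4·n: D = (-2.2306, 2.5660), W = (2.2306, -2.5660). Then cos ∠MDW = DM·DW / (|DM||DW|), giving 83.313°.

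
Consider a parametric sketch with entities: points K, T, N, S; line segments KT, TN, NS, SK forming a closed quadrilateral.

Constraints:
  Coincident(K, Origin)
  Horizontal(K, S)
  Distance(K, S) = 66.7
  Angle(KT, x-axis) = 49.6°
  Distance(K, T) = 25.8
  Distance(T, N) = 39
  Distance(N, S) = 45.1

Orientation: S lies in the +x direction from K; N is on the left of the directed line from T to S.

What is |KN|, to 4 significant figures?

64.23

K is at the origin; K and S share the same y with |KS| = 66.7 and S in +x, so S = (66.7, 0). KT runs at 49.6° with |KT| = 25.8, so T = (16.72, 19.65). N is determined by |TN| = 39.0 and |NS| = 45.1 together: it lies at the intersection of circle(T, 39.0) and circle(S, 45.1). With |TS| = 53.70, the foot of the radical line on TS is 22.07 from T and the perpendicular offset is √(39.0² − 22.07²) = 32.15. Taking the left-of-TS solution: N = (49.03, 41.49).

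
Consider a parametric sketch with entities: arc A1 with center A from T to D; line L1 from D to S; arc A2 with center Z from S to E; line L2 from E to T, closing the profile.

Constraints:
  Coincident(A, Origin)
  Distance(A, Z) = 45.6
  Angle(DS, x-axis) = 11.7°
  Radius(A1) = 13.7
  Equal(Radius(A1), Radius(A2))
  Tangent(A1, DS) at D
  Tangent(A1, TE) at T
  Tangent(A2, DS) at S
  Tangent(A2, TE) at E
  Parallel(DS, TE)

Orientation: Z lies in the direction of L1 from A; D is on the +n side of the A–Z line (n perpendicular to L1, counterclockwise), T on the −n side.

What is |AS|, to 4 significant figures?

47.61

Tangency of A1 to both parallel lines with radius 13.7 puts D and T at A ± 13.7·n: D = (-2.778, 13.42), T = (2.778, -13.42). Equal radii place S and E the same way about Z: S = Z + 13.7·n = (41.87, 22.66), E = Z − 13.7·n = (47.43, -4.168). Then |AS| = |S − A| = 47.61.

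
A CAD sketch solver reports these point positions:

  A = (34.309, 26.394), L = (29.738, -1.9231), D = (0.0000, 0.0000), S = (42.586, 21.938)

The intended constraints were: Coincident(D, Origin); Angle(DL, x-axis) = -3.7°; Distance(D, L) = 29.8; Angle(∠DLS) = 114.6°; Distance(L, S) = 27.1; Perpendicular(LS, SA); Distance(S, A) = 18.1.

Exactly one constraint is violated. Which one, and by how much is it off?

Distance(S, A) = 18.1 — off by 8.70.

D = (0.00, 0.00) ✓; DL at -3.700° ✓; |DL| = 29.80 ✓; ∠DLS = 114.6° ✓; |LS| = 27.10 ✓; ∠(LS, SA) = 90.00° ✓; |SA| = 9.400 ✗.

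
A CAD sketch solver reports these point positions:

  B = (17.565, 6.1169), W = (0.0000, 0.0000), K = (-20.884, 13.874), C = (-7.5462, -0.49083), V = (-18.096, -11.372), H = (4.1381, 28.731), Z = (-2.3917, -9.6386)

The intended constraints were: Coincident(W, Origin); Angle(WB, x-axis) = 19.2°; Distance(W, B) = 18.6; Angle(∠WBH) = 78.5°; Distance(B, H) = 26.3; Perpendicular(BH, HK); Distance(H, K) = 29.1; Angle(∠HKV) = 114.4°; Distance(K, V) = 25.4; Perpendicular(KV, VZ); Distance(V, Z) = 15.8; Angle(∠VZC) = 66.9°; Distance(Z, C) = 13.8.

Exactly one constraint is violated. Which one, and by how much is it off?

Distance(Z, C) = 13.8 — off by 3.30.

W = (0.00, 0.00) ✓; WB at 19.20° ✓; |WB| = 18.60 ✓; ∠WBH = 78.50° ✓; |BH| = 26.30 ✓; ∠(BH, HK) = 90.00° ✓; |HK| = 29.10 ✓; ∠HKV = 114.4° ✓; |KV| = 25.40 ✓; ∠(KV, VZ) = 90.00° ✓; |VZ| = 15.80 ✓; ∠VZC = 66.90° ✓; |ZC| = 10.50 ✗.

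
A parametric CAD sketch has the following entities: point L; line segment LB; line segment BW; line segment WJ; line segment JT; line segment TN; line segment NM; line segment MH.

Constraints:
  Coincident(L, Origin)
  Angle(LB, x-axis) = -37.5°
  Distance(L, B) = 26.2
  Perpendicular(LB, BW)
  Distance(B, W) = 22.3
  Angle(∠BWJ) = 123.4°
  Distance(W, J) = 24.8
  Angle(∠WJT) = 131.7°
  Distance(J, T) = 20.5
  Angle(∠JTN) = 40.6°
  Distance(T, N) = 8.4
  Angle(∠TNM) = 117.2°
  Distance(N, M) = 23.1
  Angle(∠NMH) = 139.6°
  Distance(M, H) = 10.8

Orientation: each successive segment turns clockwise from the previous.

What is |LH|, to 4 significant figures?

53.39

L is at the origin; LB runs at -37.5° with length 26.2, so B = (20.79, -15.95). LB ⟂ BW, so BW runs at -127.5°; with |BW| = 22.3, W = (7.210, -33.64). ∠BWJ = 123.4° gives WJ at 175.9° from the x-axis; with |WJ| = 24.8, J = (-17.53, -31.87). ∠WJT = 131.7° gives JT at 127.6° from the x-axis; with |JT| = 20.5, T = (-30.03, -15.63). ∠JTN = 40.6° gives TN at -11.80° from the x-axis; with |TN| = 8.4, N = (-21.81, -17.34). ∠TNM = 117.2° gives NM at -74.60° from the x-axis; with |NM| = 23.1, M = (-15.68, -39.61). ∠NMH = 139.6° gives MH at -115.0° from the x-axis; with |MH| = 10.8, H = (-20.24, -49.40). Then |LH| = |H − L| = 53.39.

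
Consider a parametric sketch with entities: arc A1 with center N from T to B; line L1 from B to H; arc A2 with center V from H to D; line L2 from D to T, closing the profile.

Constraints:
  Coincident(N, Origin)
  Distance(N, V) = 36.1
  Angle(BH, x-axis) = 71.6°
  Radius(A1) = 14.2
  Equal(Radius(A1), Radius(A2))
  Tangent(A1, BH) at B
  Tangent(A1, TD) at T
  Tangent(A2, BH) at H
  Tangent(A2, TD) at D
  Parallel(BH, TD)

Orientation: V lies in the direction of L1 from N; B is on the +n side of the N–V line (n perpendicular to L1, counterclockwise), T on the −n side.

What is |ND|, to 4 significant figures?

38.79

The slot axis is L1's direction at 71.6°, so u = (cos 71.6°, sin 71.6°) = (0.3156, 0.9489) and n = (−sin 71.6°, cos 71.6°) = (-0.9489, 0.3156). N is at the origin and V lies 36.1 along u from N, so V = 36.1·u = (11.39, 34.25). Tangency of A1 to both parallel lines with radius 14.2 puts B and T at N ± 14.2·n: B = (-13.47, 4.482), T = (13.47, -4.482). Equal radii place H and D the same way about V: H = V + 14.2·n = (-2.079, 38.74), D = V − 14.2·n = (24.87, 29.77). Then |ND| = |D − N| = 38.79.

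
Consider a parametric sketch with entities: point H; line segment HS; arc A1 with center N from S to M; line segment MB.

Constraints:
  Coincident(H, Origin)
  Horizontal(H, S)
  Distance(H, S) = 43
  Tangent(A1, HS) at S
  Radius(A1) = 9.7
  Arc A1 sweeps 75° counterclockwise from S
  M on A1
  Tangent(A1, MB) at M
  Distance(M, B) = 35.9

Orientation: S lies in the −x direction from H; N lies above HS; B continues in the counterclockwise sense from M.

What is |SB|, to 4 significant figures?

45.84

On A1, S sits at bearing -90° from N; a 75° counterclockwise sweep puts M at bearing -15°, so M = N + 9.7·(cos -15°, sin -15°) = (-33.63, 7.189). Tangency of A1 to MB means the radius NM is perpendicular to MB, so MB runs along (−sin -15°, cos -15°); with |MB| = 35.9, B = (-24.34, 41.87). Then |SB| = |B − S| = 45.84.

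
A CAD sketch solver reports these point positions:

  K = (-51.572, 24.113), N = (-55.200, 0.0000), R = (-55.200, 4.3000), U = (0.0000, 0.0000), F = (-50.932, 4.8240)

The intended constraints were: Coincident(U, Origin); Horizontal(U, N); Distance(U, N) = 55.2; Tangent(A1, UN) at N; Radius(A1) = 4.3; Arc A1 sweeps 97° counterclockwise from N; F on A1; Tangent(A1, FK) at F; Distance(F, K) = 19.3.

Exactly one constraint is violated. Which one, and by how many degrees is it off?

Tangent(A1, FK) at F — off by 5.10°.

U = (0.00, 0.00) ✓; U.y = 0.00, N.y = 0.00 ✓; |UN| = 55.20 ✓; ∠(RN, NU) = 90.00° ✓; |RN| = 4.300 ✓; bearing(R→F) − bearing(R→N) = 97.00° ✓; |RF| = 4.300 ✓; ∠(RF, FK) = 95.10° ✗; |FK| = 19.30 ✓.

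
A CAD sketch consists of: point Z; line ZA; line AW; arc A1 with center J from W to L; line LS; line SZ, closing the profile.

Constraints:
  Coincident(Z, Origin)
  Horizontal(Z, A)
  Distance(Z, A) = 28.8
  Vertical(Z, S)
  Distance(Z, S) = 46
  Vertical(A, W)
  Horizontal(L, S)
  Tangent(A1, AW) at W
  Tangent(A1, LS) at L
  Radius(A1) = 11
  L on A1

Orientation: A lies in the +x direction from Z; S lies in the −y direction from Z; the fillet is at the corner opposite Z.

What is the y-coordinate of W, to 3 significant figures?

-35.0

Z is at the origin; ZA is horizontal with |ZA| = 28.8 and A on the +x side, so A = (28.8, 0.00). ZS is vertical with |ZS| = 46.0 and S on the −y side, so S = (0.00, -46.0). The virtual corner opposite Z is at (28.8, -46.0). Tangency of A1 to AW means the radius JW is perpendicular to AW and since A1 is tangent to LS there, JL ⟂ LS, with radius 11.0, so the center J sits 11.0 in from both sides at J = (17.8, -35.0). That places the tangent points at W = (28.8, -35.0) on AW and L = (17.8, -46.0) on LS. So W.y = -35.0.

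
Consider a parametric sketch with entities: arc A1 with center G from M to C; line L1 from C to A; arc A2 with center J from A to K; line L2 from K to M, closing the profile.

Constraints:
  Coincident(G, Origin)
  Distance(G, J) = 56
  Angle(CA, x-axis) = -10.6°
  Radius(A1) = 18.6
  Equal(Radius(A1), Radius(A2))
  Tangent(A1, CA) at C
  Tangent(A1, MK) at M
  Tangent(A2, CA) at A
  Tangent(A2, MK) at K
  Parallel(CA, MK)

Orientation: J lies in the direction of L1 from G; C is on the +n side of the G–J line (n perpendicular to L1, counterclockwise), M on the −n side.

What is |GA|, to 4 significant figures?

59.01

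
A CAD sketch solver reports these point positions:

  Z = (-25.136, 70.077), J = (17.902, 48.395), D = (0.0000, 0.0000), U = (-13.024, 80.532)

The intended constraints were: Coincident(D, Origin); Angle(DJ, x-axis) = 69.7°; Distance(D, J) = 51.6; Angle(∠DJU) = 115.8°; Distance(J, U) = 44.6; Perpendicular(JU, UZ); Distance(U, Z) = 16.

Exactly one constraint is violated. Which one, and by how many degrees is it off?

Perpendicular(JU, UZ) — off by 3.10°.

D = (0.00, 0.00) ✓; DJ at 69.70° ✓; |DJ| = 51.60 ✓; ∠DJU = 115.8° ✓; |JU| = 44.60 ✓; ∠(JU, UZ) = 86.90° ✗; |UZ| = 16.00 ✓.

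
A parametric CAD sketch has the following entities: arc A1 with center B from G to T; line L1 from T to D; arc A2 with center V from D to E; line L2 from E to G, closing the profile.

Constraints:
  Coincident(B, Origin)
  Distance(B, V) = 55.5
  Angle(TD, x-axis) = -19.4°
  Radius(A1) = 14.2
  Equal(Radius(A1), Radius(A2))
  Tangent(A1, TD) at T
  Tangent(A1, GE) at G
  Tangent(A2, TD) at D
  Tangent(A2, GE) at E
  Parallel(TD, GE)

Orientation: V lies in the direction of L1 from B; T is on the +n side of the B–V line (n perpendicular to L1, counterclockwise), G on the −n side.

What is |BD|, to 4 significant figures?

57.29

Tangency of A1 to both parallel lines with radius 14.2 puts T and G at B ± 14.2·n: T = (4.717, 13.39), G = (-4.717, -13.39). Equal radii place D and E the same way about V: D = V + 14.2·n = (57.07, -5.041), E = V − 14.2·n = (47.63, -31.83). Then |BD| = |D − B| = 57.29.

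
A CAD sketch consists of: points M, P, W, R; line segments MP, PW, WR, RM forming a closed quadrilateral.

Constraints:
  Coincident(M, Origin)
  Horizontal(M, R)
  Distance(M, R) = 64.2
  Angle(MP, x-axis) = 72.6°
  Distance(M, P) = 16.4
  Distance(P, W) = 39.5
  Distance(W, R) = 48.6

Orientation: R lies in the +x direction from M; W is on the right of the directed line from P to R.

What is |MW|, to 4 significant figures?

28.99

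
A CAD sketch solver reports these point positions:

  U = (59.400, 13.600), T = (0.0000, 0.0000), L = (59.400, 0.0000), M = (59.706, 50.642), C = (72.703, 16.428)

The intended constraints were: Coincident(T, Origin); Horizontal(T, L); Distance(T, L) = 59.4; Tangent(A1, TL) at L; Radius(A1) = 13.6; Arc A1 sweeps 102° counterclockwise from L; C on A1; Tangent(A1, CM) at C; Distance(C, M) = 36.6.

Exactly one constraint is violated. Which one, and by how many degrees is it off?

Tangent(A1, CM) at C — off by 8.80°.

T = (0.00, 0.00) ✓; T.y = 0.00, L.y = 0.00 ✓; |TL| = 59.40 ✓; ∠(UL, LT) = 90.00° ✓; |UL| = 13.60 ✓; bearing(U→C) − bearing(U→L) = 102.0° ✓; |UC| = 13.60 ✓; ∠(UC, CM) = 81.20° ✗; |CM| = 36.60 ✓.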